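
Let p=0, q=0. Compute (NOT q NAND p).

Substituting: (NOT 0 NAND 0)
= 1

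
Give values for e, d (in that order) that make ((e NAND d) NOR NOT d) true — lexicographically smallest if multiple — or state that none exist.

e=1, d=1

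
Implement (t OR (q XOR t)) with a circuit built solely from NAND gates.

((t NAND t) NAND (((q NAND (q NAND t)) NAND (t NAND (q NAND t))) NAND ((q NAND (q NAND t)) NAND (t NAND (q NAND t)))))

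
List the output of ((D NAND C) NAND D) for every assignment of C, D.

C | D | Output
--------------
0 | 0 | 1
0 | 1 | 0
1 | 0 | 1
1 | 1 | 1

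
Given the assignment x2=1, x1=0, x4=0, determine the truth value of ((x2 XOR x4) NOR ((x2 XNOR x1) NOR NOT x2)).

Substituting: ((1 XOR 0) NOR ((1 XNOR 0) NOR NOT 1))
= 0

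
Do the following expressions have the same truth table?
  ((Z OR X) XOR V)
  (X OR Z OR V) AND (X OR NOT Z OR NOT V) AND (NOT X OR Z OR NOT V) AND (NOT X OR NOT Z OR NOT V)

Yes, they are equivalent — the two output columns agree on all 8 assignments:
X | Z | V | Expression 1 | Expression 2
---------------------------------------
0 | 0 | 0 | 0 | 0
0 | 0 | 1 | 1 | 1
0 | 1 | 0 | 1 | 1
0 | 1 | 1 | 0 | 0
1 | 0 | 0 | 1 | 1
1 | 0 | 1 | 0 | 0
1 | 1 | 0 | 1 | 1
1 | 1 | 1 | 0 | 0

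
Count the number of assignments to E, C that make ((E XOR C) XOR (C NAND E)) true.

Satisfying assignments: (0,0)
Count: 1 out of 4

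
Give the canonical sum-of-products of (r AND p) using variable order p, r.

Σm(3) = (p AND r)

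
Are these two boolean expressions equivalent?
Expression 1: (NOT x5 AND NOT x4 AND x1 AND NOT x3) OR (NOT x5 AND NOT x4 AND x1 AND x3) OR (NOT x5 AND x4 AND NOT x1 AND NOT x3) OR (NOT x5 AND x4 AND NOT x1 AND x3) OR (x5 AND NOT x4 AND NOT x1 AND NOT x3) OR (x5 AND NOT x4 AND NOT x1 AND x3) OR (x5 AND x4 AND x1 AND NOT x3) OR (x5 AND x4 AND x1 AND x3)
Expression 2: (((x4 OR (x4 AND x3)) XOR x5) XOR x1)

Yes, they are equivalent — the two output columns agree on all 16 assignments:
x5 | x4 | x1 | x3 | Expression 1 | Expression 2
-----------------------------------------------
0 | 0 | 0 | 0 | 0 | 0
0 | 0 | 0 | 1 | 0 | 0
0 | 0 | 1 | 0 | 1 | 1
0 | 0 | 1 | 1 | 1 | 1
0 | 1 | 0 | 0 | 1 | 1
0 | 1 | 0 | 1 | 1 | 1
0 | 1 | 1 | 0 | 0 | 0
0 | 1 | 1 | 1 | 0 | 0
1 | 0 | 0 | 0 | 1 | 1
1 | 0 | 0 | 1 | 1 | 1
1 | 0 | 1 | 0 | 0 | 0
1 | 0 | 1 | 1 | 0 | 0
1 | 1 | 0 | 0 | 0 | 0
1 | 1 | 0 | 1 | 0 | 0
1 | 1 | 1 | 0 | 1 | 1
1 | 1 | 1 | 1 | 1 | 1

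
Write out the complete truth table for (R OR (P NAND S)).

S | P | R | Output
------------------
0 | 0 | 0 | 1
0 | 0 | 1 | 1
0 | 1 | 0 | 1
0 | 1 | 1 | 1
1 | 0 | 0 | 1
1 | 0 | 1 | 1
1 | 1 | 0 | 0
1 | 1 | 1 | 1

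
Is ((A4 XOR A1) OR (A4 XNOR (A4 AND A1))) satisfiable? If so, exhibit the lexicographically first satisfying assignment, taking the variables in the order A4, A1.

A4=0, A1=0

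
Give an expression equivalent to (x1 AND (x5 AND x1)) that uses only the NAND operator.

((x1 NAND ((x5 NAND x1) NAND (x5 NAND x1))) NAND (x1 NAND ((x5 NAND x1) NAND (x5 NAND x1))))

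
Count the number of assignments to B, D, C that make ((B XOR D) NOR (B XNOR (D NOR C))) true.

Satisfying assignments: (0,0,0), (1,1,0), (1,1,1)
Count: 3 out of 8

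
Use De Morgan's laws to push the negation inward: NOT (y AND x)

NOT y OR NOT x
De Morgan's: NOT(AND of terms) = OR of negations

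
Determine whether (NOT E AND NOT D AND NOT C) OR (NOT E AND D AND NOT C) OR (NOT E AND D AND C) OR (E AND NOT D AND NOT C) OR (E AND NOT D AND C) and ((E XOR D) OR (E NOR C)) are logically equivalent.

Yes, they are equivalent — the two output columns agree on all 8 assignments:
E | D | C | Expression 1 | Expression 2
---------------------------------------
0 | 0 | 0 | 1 | 1
0 | 0 | 1 | 0 | 0
0 | 1 | 0 | 1 | 1
0 | 1 | 1 | 1 | 1
1 | 0 | 0 | 1 | 1
1 | 0 | 1 | 1 | 1
1 | 1 | 0 | 0 | 0
1 | 1 | 1 | 0 | 0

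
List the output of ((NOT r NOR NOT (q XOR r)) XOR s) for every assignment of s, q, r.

s | q | r | Output
------------------
0 | 0 | 0 | 0
0 | 0 | 1 | 1
0 | 1 | 0 | 0
0 | 1 | 1 | 0
1 | 0 | 0 | 1
1 | 0 | 1 | 0
1 | 1 | 0 | 1
1 | 1 | 1 | 1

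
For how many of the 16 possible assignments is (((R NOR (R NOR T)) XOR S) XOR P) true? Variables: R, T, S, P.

Satisfying assignments: (0,0,0,1), (0,0,1,0), (0,1,0,0), (0,1,1,1), (1,0,0,1), (1,0,1,0), (1,1,0,1), (1,1,1,0)
Count: 8 out of 16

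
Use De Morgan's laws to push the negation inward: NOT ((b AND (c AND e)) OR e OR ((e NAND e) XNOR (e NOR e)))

NOT (b AND (c AND e)) AND NOT e AND NOT ((e NAND e) XNOR (e NOR e))
De Morgan's: NOT(OR of terms) = AND of negations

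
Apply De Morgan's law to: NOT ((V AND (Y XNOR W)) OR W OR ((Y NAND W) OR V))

NOT (V AND (Y XNOR W)) AND NOT W AND NOT ((Y NAND W) OR V)
De Morgan's: NOT(OR of terms) = AND of negations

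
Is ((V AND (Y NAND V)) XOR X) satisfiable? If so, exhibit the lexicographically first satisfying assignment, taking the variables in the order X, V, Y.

X=0, V=1, Y=0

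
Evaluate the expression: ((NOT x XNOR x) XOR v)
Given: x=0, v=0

Substituting: ((NOT 0 XNOR 0) XOR 0)
= 0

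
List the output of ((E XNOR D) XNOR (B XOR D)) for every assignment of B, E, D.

B | E | D | Output
------------------
0 | 0 | 0 | 0
0 | 0 | 1 | 0
0 | 1 | 0 | 1
0 | 1 | 1 | 1
1 | 0 | 0 | 1
1 | 0 | 1 | 1
1 | 1 | 0 | 0
1 | 1 | 1 | 0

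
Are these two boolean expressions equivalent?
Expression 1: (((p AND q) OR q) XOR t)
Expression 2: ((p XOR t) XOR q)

No. Counterexample: with q=0, t=0, p=1, Expression 1 = 0 but Expression 2 = 1.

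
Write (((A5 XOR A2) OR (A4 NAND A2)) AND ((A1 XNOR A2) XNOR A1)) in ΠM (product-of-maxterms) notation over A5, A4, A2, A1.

ΠM(0, 1, 4, 5, 8, 9, 12, 13, 14, 15) = (A5 OR A4 OR A2 OR A1) AND (A5 OR A4 OR A2 OR NOT A1) AND (A5 OR NOT A4 OR A2 OR A1) AND (A5 OR NOT A4 OR A2 OR NOT A1) AND (NOT A5 OR A4 OR A2 OR A1) AND (NOT A5 OR A4 OR A2 OR NOT A1) AND (NOT A5 OR NOT A4 OR A2 OR A1) AND (NOT A5 OR NOT A4 OR A2 OR NOT A1) AND (NOT A5 OR NOT A4 OR NOT A2 OR A1) AND (NOT A5 OR NOT A4 OR NOT A2 OR NOT A1)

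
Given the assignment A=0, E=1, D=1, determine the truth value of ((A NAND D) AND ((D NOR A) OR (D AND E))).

Substituting: ((0 NAND 1) AND ((1 NOR 0) OR (1 AND 1)))
= 1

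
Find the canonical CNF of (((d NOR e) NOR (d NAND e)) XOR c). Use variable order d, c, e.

(d OR c OR e) AND (d OR c OR NOT e) AND (NOT d OR c OR e) AND (NOT d OR NOT c OR NOT e)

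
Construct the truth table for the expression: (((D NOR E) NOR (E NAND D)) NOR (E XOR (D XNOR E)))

E | D | Output
--------------
0 | 0 | 0
0 | 1 | 1
1 | 0 | 0
1 | 1 | 0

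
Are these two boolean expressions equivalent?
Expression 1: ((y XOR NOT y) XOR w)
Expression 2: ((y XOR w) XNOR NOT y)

No. Counterexample: with y=0, w=0, Expression 1 = 1 but Expression 2 = 0.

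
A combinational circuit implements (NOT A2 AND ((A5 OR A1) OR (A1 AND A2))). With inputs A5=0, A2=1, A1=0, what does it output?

Substituting: (NOT 1 AND ((0 OR 0) OR (0 AND 1)))
= 0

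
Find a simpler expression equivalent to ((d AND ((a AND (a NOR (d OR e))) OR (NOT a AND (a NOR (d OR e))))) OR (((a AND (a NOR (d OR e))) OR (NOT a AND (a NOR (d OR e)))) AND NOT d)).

By distribution ((E AND v) OR (E AND NOT v) = E) then distribution ((E AND v) OR (E AND NOT v) = E):
= (a NOR (d OR e))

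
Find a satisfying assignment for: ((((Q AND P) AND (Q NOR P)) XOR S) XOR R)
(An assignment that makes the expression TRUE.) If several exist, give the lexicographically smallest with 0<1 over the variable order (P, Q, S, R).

P=0, Q=0, S=0, R=1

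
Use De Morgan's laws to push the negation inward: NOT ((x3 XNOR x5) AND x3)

NOT (x3 XNOR x5) OR NOT x3
De Morgan's: NOT(AND of terms) = OR of negations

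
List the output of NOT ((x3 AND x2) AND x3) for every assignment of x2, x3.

x2 | x3 | Output
----------------
0 | 0 | 1
0 | 1 | 1
1 | 0 | 1
1 | 1 | 0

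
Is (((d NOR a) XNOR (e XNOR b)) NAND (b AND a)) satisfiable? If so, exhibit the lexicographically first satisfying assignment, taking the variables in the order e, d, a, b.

e=0, d=0, a=0, b=0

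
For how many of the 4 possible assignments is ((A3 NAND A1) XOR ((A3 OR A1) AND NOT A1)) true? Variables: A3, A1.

Satisfying assignments: (0,0), (0,1)
Count: 2 out of 4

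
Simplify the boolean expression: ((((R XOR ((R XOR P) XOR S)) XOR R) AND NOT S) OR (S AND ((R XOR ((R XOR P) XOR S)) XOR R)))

By distribution ((E AND v) OR (E AND NOT v) = E) then XOR self-cancellation ((E XOR v) XOR v = E):
= ((R XOR P) XOR S)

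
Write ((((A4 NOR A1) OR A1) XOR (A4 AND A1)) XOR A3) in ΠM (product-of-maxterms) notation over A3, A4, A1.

ΠM(2, 3, 4, 5) = (A3 OR NOT A4 OR A1) AND (A3 OR NOT A4 OR NOT A1) AND (NOT A3 OR A4 OR A1) AND (NOT A3 OR A4 OR NOT A1)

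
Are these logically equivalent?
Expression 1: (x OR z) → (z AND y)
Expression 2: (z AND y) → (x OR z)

No, Converse is not equivalent to original (counterexample: x=0, y=0, z=1)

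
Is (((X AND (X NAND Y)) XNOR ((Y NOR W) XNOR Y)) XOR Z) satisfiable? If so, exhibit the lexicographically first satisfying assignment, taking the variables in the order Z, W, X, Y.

Z=0, W=0, X=0, Y=0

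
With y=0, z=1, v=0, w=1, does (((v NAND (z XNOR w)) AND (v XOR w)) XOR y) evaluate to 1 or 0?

Substituting: (((0 NAND (1 XNOR 1)) AND (0 XOR 1)) XOR 0)
= 1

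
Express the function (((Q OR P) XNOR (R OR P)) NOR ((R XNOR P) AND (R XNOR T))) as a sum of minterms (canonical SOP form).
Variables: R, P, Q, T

Σm(3, 8, 9) = (NOT R AND NOT P AND Q AND T) OR (R AND NOT P AND NOT Q AND NOT T) OR (R AND NOT P AND NOT Q AND T)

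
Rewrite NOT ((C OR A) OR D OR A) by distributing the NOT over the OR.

NOT (C OR A) AND NOT D AND NOT A
De Morgan's: NOT(OR of terms) = AND of negations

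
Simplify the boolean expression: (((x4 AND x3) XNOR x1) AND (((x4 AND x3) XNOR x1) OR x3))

By absorption (E AND (E OR v) = E):
= ((x4 AND x3) XNOR x1)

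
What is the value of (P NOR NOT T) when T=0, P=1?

Substituting: (1 NOR NOT 0)
= 0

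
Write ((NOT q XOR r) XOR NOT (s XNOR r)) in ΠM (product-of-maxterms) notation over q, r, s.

ΠM(1, 3, 4, 6) = (q OR r OR NOT s) AND (q OR NOT r OR NOT s) AND (NOT q OR r OR s) AND (NOT q OR NOT r OR s)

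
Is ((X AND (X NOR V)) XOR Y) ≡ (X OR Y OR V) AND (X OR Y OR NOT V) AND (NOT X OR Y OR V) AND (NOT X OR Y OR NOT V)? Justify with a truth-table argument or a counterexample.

Yes, they are equivalent — the two output columns agree on all 8 assignments:
X | Y | V | Expression 1 | Expression 2
---------------------------------------
0 | 0 | 0 | 0 | 0
0 | 0 | 1 | 0 | 0
0 | 1 | 0 | 1 | 1
0 | 1 | 1 | 1 | 1
1 | 0 | 0 | 0 | 0
1 | 0 | 1 | 0 | 0
1 | 1 | 0 | 1 | 1
1 | 1 | 1 | 1 | 1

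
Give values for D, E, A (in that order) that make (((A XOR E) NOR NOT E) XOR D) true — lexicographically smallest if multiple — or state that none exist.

D=0, E=1, A=1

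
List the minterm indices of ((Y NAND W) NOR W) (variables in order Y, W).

Σm() = FALSE (no minterms)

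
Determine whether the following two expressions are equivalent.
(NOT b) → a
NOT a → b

Yes, Contrapositive is always equivalent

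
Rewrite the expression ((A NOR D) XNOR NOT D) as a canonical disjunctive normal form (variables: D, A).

(NOT D AND NOT A) OR (D AND NOT A) OR (D AND A)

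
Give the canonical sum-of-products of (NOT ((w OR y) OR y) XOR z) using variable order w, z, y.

Σm(0, 3, 6, 7) = (NOT w AND NOT z AND NOT y) OR (NOT w AND z AND y) OR (w AND z AND NOT y) OR (w AND z AND y)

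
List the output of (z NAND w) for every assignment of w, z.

w | z | Output
--------------
0 | 0 | 1
0 | 1 | 1
1 | 0 | 1
1 | 1 | 0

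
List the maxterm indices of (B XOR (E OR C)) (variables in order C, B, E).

ΠM(0, 3, 6, 7) = (C OR B OR E) AND (C OR NOT B OR NOT E) AND (NOT C OR NOT B OR E) AND (NOT C OR NOT B OR NOT E)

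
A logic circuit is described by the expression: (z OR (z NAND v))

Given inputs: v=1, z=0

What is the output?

Substituting: (0 OR (0 NAND 1))
= 1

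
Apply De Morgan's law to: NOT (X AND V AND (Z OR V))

NOT X OR NOT V OR NOT (Z OR V)
De Morgan's: NOT(AND of terms) = OR of negations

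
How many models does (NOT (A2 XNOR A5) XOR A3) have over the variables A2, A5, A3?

Satisfying assignments: (0,0,1), (0,1,0), (1,0,0), (1,1,1)
Count: 4 out of 8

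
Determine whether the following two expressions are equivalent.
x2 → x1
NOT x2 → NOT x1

No, Inverse is not equivalent to original (counterexample: x3=0, x2=0, x1=1)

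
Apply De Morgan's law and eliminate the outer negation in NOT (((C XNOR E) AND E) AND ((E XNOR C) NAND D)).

NOT ((C XNOR E) AND E) OR NOT ((E XNOR C) NAND D)
De Morgan's: NOT(AND of terms) = OR of negations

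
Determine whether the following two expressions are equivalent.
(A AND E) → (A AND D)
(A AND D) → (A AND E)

No, Converse is not equivalent to original (counterexample: E=0, A=1, D=1)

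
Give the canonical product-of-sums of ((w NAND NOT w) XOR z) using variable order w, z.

ΠM(1, 3) = (w OR NOT z) AND (NOT w OR NOT z)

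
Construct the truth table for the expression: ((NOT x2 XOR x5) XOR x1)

x5 | x1 | x2 | Output
---------------------
0 | 0 | 0 | 1
0 | 0 | 1 | 0
0 | 1 | 0 | 0
0 | 1 | 1 | 1
1 | 0 | 0 | 0
1 | 0 | 1 | 1
1 | 1 | 0 | 1
1 | 1 | 1 | 0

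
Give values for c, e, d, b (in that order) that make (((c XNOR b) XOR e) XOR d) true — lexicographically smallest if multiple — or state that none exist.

c=0, e=0, d=0, b=0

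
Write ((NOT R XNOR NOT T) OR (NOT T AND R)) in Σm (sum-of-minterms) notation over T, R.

Σm(0, 1, 3) = (NOT T AND NOT R) OR (NOT T AND R) OR (T AND R)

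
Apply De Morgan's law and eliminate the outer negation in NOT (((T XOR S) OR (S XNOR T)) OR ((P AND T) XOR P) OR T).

NOT ((T XOR S) OR (S XNOR T)) AND NOT ((P AND T) XOR P) AND NOT T
De Morgan's: NOT(OR of terms) = AND of negations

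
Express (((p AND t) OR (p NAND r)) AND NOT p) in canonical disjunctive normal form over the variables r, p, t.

(NOT r AND NOT p AND NOT t) OR (NOT r AND NOT p AND t) OR (r AND NOT p AND NOT t) OR (r AND NOT p AND t)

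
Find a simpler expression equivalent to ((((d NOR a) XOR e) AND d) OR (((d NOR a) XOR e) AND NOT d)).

By distribution ((E AND v) OR (E AND NOT v) = E):
= ((d NOR a) XOR e)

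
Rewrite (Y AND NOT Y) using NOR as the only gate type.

((Y NOR Y) NOR ((Y NOR Y) NOR (Y NOR Y)))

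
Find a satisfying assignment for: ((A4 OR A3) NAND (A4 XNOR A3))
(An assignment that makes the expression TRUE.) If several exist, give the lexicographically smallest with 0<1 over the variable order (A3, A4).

A3=0, A4=0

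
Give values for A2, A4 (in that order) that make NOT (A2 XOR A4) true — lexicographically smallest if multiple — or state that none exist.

A2=0, A4=0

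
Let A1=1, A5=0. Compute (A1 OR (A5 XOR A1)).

Substituting: (1 OR (0 XOR 1))
= 1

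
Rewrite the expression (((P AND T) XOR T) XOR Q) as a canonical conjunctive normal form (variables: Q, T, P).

(Q OR T OR P) AND (Q OR T OR NOT P) AND (Q OR NOT T OR NOT P) AND (NOT Q OR NOT T OR P)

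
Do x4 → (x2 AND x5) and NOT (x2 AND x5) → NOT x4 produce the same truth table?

Yes, Contrapositive is always equivalent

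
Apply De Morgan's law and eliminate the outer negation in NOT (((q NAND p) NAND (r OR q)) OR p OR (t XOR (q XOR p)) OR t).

NOT ((q NAND p) NAND (r OR q)) AND NOT p AND NOT (t XOR (q XOR p)) AND NOT t
De Morgan's: NOT(OR of terms) = AND of negations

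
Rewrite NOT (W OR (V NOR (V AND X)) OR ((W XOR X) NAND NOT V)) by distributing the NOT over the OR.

NOT W AND NOT (V NOR (V AND X)) AND NOT ((W XOR X) NAND NOT V)
De Morgan's: NOT(OR of terms) = AND of negations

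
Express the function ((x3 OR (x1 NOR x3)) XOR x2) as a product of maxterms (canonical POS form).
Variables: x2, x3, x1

ΠM(1, 4, 6, 7) = (x2 OR x3 OR NOT x1) AND (NOT x2 OR x3 OR x1) AND (NOT x2 OR NOT x3 OR x1) AND (NOT x2 OR NOT x3 OR NOT x1)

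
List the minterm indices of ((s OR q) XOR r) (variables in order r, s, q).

Σm(1, 2, 3, 4) = (NOT r AND NOT s AND q) OR (NOT r AND s AND NOT q) OR (NOT r AND s AND q) OR (r AND NOT s AND NOT q)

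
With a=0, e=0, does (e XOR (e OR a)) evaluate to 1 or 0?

Substituting: (0 XOR (0 OR 0))
= 0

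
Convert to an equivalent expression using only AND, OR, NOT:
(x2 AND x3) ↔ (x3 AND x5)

((x2 AND x3) AND (x3 AND x5)) OR (NOT (x2 AND x3) AND NOT (x3 AND x5))
(Biconditional = both true or both false)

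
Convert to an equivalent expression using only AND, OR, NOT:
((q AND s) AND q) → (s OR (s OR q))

NOT ((q AND s) AND q) OR (s OR (s OR q))
(Implication elimination: A → B = NOT A OR B)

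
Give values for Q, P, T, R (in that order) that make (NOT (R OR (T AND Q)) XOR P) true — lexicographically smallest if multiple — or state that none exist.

Q=0, P=0, T=0, R=0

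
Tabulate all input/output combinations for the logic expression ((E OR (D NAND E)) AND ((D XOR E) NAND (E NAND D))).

D | E | Output
--------------
0 | 0 | 1
0 | 1 | 0
1 | 0 | 0
1 | 1 | 1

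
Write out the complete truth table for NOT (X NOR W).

W | X | Output
--------------
0 | 0 | 0
0 | 1 | 1
1 | 0 | 1
1 | 1 | 1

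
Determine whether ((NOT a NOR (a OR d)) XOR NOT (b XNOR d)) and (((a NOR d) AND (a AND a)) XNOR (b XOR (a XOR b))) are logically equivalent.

No. Counterexample: with a=0, d=0, b=0, Expression 1 = 0 but Expression 2 = 1.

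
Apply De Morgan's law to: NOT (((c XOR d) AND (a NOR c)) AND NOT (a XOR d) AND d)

NOT ((c XOR d) AND (a NOR c)) OR (a XOR d) OR NOT d
De Morgan's: NOT(AND of terms) = OR of negations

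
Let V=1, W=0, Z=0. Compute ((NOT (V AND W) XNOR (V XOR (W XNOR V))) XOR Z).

Substituting: ((NOT (1 AND 0) XNOR (1 XOR (0 XNOR 1))) XOR 0)
= 1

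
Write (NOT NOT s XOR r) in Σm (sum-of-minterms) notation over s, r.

Σm(1, 2) = (NOT s AND r) OR (s AND NOT r)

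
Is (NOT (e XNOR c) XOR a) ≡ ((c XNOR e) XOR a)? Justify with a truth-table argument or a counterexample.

No. Counterexample: with a=0, e=0, c=0, Expression 1 = 0 but Expression 2 = 1.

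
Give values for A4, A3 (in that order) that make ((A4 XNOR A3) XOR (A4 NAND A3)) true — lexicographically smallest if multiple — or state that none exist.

A4=0, A3=1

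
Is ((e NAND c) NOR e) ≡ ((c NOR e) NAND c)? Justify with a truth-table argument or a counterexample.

No. Counterexample: with e=0, c=0, Expression 1 = 0 but Expression 2 = 1.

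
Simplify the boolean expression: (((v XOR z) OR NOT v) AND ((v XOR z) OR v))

By distribution ((E OR v) AND (E OR NOT v) = E):
= (v XOR z)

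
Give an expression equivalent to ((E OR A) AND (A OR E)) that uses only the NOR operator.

((((E NOR A) NOR (E NOR A)) NOR ((E NOR A) NOR (E NOR A))) NOR (((A NOR E) NOR (A NOR E)) NOR ((A NOR E) NOR (A NOR E))))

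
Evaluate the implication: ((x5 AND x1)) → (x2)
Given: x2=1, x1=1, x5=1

Antecedent ((x5 AND x1)) = 1; consequent (x2) = 1.
1 → 1 = 1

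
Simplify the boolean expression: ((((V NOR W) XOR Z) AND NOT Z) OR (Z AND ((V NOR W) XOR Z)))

By distribution ((E AND v) OR (E AND NOT v) = E):
= ((V NOR W) XOR Z)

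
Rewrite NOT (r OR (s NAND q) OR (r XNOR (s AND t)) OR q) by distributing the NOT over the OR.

NOT r AND NOT (s NAND q) AND NOT (r XNOR (s AND t)) AND NOT q
De Morgan's: NOT(OR of terms) = AND of negations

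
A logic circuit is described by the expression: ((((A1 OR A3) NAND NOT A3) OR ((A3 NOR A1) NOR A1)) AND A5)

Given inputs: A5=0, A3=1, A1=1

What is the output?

Substituting: ((((1 OR 1) NAND NOT 1) OR ((1 NOR 1) NOR 1)) AND 0)
= 0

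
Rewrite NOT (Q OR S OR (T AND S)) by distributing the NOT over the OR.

NOT Q AND NOT S AND NOT (T AND S)
De Morgan's: NOT(OR of terms) = AND of negations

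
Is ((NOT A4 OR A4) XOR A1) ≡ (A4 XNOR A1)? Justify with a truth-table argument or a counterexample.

No. Counterexample: with A4=1, A1=0, Expression 1 = 1 but Expression 2 = 0.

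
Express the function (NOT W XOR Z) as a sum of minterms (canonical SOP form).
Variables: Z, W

Σm(0, 3) = (NOT Z AND NOT W) OR (Z AND W)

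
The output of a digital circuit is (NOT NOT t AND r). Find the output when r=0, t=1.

Substituting: (NOT NOT 1 AND 0)
= 0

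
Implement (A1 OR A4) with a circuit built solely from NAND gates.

((A1 NAND A1) NAND (A4 NAND A4))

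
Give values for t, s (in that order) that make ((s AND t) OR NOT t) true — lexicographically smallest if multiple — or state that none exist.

t=0, s=0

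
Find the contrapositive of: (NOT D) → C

Contrapositive: NOT C → D
Note: A statement and its contrapositive are logically equivalent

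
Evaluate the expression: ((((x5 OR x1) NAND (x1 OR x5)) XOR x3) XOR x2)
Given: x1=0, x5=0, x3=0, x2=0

Substituting: ((((0 OR 0) NAND (0 OR 0)) XOR 0) XOR 0)
= 1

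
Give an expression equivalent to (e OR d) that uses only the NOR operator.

((e NOR d) NOR (e NOR d))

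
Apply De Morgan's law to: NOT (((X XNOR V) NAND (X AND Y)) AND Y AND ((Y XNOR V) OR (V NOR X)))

NOT ((X XNOR V) NAND (X AND Y)) OR NOT Y OR NOT ((Y XNOR V) OR (V NOR X))
De Morgan's: NOT(AND of terms) = OR of negations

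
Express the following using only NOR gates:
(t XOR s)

((((t NOR s) NOR (t NOR s)) NOR ((t NOR s) NOR (t NOR s))) NOR ((((t NOR t) NOR (s NOR s)) NOR ((t NOR t) NOR (s NOR s))) NOR (((t NOR t) NOR (s NOR s)) NOR ((t NOR t) NOR (s NOR s)))))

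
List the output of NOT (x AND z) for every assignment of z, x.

z | x | Output
--------------
0 | 0 | 1
0 | 1 | 1
1 | 0 | 1
1 | 1 | 0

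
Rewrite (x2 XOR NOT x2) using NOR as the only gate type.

((((x2 NOR (x2 NOR x2)) NOR (x2 NOR (x2 NOR x2))) NOR ((x2 NOR (x2 NOR x2)) NOR (x2 NOR (x2 NOR x2)))) NOR ((((x2 NOR x2) NOR ((x2 NOR x2) NOR (x2 NOR x2))) NOR ((x2 NOR x2) NOR ((x2 NOR x2) NOR (x2 NOR x2)))) NOR (((x2 NOR x2) NOR ((x2 NOR x2) NOR (x2 NOR x2))) NOR ((x2 NOR x2) NOR ((x2 NOR x2) NOR (x2 NOR x2))))))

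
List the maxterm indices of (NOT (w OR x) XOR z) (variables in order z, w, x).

ΠM(1, 2, 3, 4) = (z OR w OR NOT x) AND (z OR NOT w OR x) AND (z OR NOT w OR NOT x) AND (NOT z OR w OR x)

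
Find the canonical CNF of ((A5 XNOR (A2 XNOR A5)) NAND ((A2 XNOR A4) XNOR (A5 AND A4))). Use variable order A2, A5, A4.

(NOT A2 OR A5 OR A4) AND (NOT A2 OR NOT A5 OR A4) AND (NOT A2 OR NOT A5 OR NOT A4)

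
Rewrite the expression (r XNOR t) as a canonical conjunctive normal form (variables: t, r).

(t OR NOT r) AND (NOT t OR r)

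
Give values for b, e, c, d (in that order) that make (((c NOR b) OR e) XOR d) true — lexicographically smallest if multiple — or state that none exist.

b=0, e=0, c=0, d=0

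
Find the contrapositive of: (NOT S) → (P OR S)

Contrapositive: NOT (P OR S) → S
Note: A statement and its contrapositive are logically equivalent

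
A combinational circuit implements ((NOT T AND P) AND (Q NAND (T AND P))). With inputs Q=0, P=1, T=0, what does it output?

Substituting: ((NOT 0 AND 1) AND (0 NAND (0 AND 1)))
= 1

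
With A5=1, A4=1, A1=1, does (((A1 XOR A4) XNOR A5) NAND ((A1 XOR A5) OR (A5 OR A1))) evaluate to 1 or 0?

Substituting: (((1 XOR 1) XNOR 1) NAND ((1 XOR 1) OR (1 OR 1)))
= 1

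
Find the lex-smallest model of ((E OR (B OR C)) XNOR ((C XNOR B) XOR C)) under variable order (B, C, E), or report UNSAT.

B=0, C=0, E=1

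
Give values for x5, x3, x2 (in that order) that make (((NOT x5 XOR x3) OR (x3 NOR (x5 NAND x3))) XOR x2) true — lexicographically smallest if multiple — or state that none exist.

x5=0, x3=0, x2=0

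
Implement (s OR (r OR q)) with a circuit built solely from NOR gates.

((s NOR ((r NOR q) NOR (r NOR q))) NOR (s NOR ((r NOR q) NOR (r NOR q))))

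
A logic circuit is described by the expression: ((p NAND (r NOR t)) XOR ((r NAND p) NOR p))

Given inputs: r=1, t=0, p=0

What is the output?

Substituting: ((0 NAND (1 NOR 0)) XOR ((1 NAND 0) NOR 0))
= 1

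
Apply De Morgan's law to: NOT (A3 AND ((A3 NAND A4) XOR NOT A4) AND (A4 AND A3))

NOT A3 OR NOT ((A3 NAND A4) XOR NOT A4) OR NOT (A4 AND A3)
De Morgan's: NOT(AND of terms) = OR of negations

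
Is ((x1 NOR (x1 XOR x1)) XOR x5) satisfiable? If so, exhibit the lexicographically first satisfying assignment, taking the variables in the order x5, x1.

x5=0, x1=0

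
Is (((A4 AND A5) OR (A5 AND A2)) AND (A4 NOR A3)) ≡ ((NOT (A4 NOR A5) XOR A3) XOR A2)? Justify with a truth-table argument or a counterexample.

No. Counterexample: with A3=0, A2=0, A5=0, A4=1, Expression 1 = 0 but Expression 2 = 1.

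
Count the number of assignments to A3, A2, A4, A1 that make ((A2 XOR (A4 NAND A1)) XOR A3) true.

Satisfying assignments: (0,0,0,0), (0,0,0,1), (0,0,1,0), (0,1,1,1), (1,0,1,1), (1,1,0,0), (1,1,0,1), (1,1,1,0)
Count: 8 out of 16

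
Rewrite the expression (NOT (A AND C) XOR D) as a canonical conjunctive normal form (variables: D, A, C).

(D OR NOT A OR NOT C) AND (NOT D OR A OR C) AND (NOT D OR A OR NOT C) AND (NOT D OR NOT A OR C)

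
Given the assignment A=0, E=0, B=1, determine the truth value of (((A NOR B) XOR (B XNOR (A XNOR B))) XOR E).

Substituting: (((0 NOR 1) XOR (1 XNOR (0 XNOR 1))) XOR 0)
= 0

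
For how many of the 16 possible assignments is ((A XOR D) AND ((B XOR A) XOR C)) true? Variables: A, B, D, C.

Satisfying assignments: (0,0,1,1), (0,1,1,0), (1,0,0,0), (1,1,0,1)
Count: 4 out of 16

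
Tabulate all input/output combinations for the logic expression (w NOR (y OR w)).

w | y | Output
--------------
0 | 0 | 1
0 | 1 | 0
1 | 0 | 0
1 | 1 | 0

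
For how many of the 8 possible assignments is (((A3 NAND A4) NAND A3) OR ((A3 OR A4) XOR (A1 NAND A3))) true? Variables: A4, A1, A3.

Satisfying assignments: (0,0,0), (0,1,0), (0,1,1), (1,0,0), (1,0,1), (1,1,0), (1,1,1)
Count: 7 out of 8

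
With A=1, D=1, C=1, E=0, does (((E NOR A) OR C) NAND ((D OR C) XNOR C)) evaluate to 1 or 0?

Substituting: (((0 NOR 1) OR 1) NAND ((1 OR 1) XNOR 1))
= 0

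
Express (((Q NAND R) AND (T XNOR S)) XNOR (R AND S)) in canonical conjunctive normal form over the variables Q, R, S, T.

(Q OR R OR S OR T) AND (Q OR R OR NOT S OR NOT T) AND (Q OR NOT R OR S OR T) AND (Q OR NOT R OR NOT S OR T) AND (NOT Q OR R OR S OR T) AND (NOT Q OR R OR NOT S OR NOT T) AND (NOT Q OR NOT R OR NOT S OR T) AND (NOT Q OR NOT R OR NOT S OR NOT T)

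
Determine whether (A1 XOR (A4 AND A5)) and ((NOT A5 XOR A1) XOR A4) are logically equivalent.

No. Counterexample: with A5=0, A1=0, A4=0, Expression 1 = 0 but Expression 2 = 1.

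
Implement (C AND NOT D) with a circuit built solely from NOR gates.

((C NOR C) NOR ((D NOR D) NOR (D NOR D)))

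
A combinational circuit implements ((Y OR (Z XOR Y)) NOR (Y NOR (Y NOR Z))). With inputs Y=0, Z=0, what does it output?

Substituting: ((0 OR (0 XOR 0)) NOR (0 NOR (0 NOR 0)))
= 1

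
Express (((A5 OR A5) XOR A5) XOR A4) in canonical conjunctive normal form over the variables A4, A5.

(A4 OR A5) AND (A4 OR NOT A5)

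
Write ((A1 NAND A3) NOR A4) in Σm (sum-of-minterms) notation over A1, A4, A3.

Σm(5) = (A1 AND NOT A4 AND A3)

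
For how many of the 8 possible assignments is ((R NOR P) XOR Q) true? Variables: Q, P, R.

Satisfying assignments: (0,0,0), (1,0,1), (1,1,0), (1,1,1)
Count: 4 out of 8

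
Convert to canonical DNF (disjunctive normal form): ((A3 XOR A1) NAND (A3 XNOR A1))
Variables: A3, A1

(NOT A3 AND NOT A1) OR (NOT A3 AND A1) OR (A3 AND NOT A1) OR (A3 AND A1)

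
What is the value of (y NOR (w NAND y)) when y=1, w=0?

Substituting: (1 NOR (0 NAND 1))
= 0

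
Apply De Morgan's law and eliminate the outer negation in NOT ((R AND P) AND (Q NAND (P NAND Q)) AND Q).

NOT (R AND P) OR NOT (Q NAND (P NAND Q)) OR NOT Q
De Morgan's: NOT(AND of terms) = OR of negations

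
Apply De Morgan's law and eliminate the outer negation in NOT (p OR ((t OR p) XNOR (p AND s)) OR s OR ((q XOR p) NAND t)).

NOT p AND NOT ((t OR p) XNOR (p AND s)) AND NOT s AND NOT ((q XOR p) NAND t)
De Morgan's: NOT(OR of terms) = AND of negations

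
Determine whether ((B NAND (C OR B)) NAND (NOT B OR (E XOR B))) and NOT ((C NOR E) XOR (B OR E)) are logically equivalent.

No. Counterexample: with E=0, C=1, B=0, Expression 1 = 0 but Expression 2 = 1.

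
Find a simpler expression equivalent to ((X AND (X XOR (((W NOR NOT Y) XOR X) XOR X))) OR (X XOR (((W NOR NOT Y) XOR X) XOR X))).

By absorption (E OR (E AND v) = E) then XOR self-cancellation ((E XOR v) XOR v = E):
= ((W NOR NOT Y) XOR X)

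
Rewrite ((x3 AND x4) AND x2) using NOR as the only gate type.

((((x3 NOR x3) NOR (x4 NOR x4)) NOR ((x3 NOR x3) NOR (x4 NOR x4))) NOR (x2 NOR x2))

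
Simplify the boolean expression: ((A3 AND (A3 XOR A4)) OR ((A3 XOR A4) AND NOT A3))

By distribution ((E AND v) OR (E AND NOT v) = E):
= (A3 XOR A4)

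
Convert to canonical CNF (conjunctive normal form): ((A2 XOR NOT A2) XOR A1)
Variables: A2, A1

(A2 OR NOT A1) AND (NOT A2 OR NOT A1)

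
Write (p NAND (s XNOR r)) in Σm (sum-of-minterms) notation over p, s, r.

Σm(0, 1, 2, 3, 5, 6) = (NOT p AND NOT s AND NOT r) OR (NOT p AND NOT s AND r) OR (NOT p AND s AND NOT r) OR (NOT p AND s AND r) OR (p AND NOT s AND r) OR (p AND s AND NOT r)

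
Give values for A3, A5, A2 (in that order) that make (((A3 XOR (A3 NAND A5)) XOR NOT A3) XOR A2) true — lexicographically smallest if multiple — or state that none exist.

A3=0, A5=0, A2=1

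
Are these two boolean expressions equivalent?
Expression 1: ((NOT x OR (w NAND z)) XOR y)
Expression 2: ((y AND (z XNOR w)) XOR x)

No. Counterexample: with y=0, z=0, w=0, x=0, Expression 1 = 1 but Expression 2 = 0.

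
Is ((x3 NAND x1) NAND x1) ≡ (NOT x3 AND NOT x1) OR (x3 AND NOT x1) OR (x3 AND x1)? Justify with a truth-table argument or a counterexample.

Yes, they are equivalent — the two output columns agree on all 4 assignments:
x3 | x1 | Expression 1 | Expression 2
-------------------------------------
0 | 0 | 1 | 1
0 | 1 | 0 | 0
1 | 0 | 1 | 1
1 | 1 | 1 | 1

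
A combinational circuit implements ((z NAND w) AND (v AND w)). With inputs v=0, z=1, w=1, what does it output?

Substituting: ((1 NAND 1) AND (0 AND 1))
= 0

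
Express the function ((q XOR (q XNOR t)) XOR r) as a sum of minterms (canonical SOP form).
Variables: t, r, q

Σm(0, 1, 6, 7) = (NOT t AND NOT r AND NOT q) OR (NOT t AND NOT r AND q) OR (t AND r AND NOT q) OR (t AND r AND q)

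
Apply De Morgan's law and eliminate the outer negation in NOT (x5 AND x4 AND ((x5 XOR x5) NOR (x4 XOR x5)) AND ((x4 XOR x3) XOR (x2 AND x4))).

NOT x5 OR NOT x4 OR NOT ((x5 XOR x5) NOR (x4 XOR x5)) OR NOT ((x4 XOR x3) XOR (x2 AND x4))
De Morgan's: NOT(AND of terms) = OR of negations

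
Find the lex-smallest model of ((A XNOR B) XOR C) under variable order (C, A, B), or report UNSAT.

C=0, A=0, B=0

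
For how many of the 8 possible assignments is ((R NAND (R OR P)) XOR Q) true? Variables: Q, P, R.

Satisfying assignments: (0,0,0), (0,1,0), (1,0,1), (1,1,1)
Count: 4 out of 8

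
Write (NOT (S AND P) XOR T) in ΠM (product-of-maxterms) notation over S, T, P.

ΠM(2, 3, 5, 6) = (S OR NOT T OR P) AND (S OR NOT T OR NOT P) AND (NOT S OR T OR NOT P) AND (NOT S OR NOT T OR P)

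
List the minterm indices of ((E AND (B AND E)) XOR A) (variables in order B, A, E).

Σm(2, 3, 5, 6) = (NOT B AND A AND NOT E) OR (NOT B AND A AND E) OR (B AND NOT A AND E) OR (B AND A AND NOT E)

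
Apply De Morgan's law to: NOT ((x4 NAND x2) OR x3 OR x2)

NOT (x4 NAND x2) AND NOT x3 AND NOT x2
De Morgan's: NOT(OR of terms) = AND of negations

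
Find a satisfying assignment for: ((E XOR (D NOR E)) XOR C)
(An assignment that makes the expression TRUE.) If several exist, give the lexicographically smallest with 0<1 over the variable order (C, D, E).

C=0, D=0, E=0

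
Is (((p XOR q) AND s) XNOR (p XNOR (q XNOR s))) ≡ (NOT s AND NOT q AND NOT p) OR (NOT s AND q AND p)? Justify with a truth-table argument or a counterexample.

Yes, they are equivalent — the two output columns agree on all 8 assignments:
s | q | p | Expression 1 | Expression 2
---------------------------------------
0 | 0 | 0 | 1 | 1
0 | 0 | 1 | 0 | 0
0 | 1 | 0 | 0 | 0
0 | 1 | 1 | 1 | 1
1 | 0 | 0 | 0 | 0
1 | 0 | 1 | 0 | 0
1 | 1 | 0 | 0 | 0
1 | 1 | 1 | 0 | 0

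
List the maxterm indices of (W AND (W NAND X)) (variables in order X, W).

ΠM(0, 2, 3) = (X OR W) AND (NOT X OR W) AND (NOT X OR NOT W)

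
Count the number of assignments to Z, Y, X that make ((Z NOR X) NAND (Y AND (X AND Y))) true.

Satisfying assignments: (0,0,0), (0,0,1), (0,1,0), (0,1,1), (1,0,0), (1,0,1), (1,1,0), (1,1,1)
Count: 8 out of 8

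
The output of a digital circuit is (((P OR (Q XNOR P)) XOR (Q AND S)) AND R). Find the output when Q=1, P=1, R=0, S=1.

Substituting: (((1 OR (1 XNOR 1)) XOR (1 AND 1)) AND 0)
= 0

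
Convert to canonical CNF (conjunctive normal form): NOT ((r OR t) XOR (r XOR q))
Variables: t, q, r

(t OR NOT q OR r) AND (t OR NOT q OR NOT r) AND (NOT t OR q OR r) AND (NOT t OR NOT q OR NOT r)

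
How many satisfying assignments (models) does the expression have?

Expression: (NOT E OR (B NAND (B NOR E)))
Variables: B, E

Satisfying assignments: (0,0), (0,1), (1,0), (1,1)
Count: 4 out of 4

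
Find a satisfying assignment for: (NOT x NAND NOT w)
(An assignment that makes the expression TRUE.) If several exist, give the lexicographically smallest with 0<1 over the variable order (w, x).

w=0, x=1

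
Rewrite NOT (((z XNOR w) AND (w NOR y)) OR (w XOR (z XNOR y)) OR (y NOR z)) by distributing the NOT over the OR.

NOT ((z XNOR w) AND (w NOR y)) AND NOT (w XOR (z XNOR y)) AND NOT (y NOR z)
De Morgan's: NOT(OR of terms) = AND of negations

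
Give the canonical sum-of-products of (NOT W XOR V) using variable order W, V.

Σm(0, 3) = (NOT W AND NOT V) OR (W AND V)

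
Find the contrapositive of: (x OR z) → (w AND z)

Contrapositive: NOT (w AND z) → NOT (x OR z)
Note: A statement and its contrapositive are logically equivalent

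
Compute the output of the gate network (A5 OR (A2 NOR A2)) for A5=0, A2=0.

Substituting: (0 OR (0 NOR 0))
= 1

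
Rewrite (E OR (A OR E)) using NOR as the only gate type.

((E NOR ((A NOR E) NOR (A NOR E))) NOR (E NOR ((A NOR E) NOR (A NOR E))))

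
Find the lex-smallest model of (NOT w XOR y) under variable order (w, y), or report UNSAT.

w=0, y=0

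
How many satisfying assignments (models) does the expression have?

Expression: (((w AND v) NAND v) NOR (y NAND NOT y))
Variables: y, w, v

No assignment satisfies the expression.
Count: 0 out of 8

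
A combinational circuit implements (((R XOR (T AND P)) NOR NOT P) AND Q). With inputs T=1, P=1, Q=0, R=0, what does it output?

Substituting: (((0 XOR (1 AND 1)) NOR NOT 1) AND 0)
= 0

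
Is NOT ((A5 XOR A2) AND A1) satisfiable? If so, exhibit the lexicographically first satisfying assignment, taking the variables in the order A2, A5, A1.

A2=0, A5=0, A1=0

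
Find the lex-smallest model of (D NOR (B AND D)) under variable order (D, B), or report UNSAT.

D=0, B=0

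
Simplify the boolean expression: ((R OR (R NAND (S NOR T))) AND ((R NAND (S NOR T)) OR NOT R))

By distribution ((E OR v) AND (E OR NOT v) = E):
= (R NAND (S NOR T))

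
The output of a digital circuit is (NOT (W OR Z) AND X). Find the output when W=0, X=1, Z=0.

Substituting: (NOT (0 OR 0) AND 1)
= 1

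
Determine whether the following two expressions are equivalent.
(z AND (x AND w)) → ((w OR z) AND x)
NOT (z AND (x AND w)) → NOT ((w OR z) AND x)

No, Inverse is not equivalent to original (counterexample: z=0, x=1, w=1)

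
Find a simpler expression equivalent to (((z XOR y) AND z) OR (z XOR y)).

By absorption (E OR (E AND v) = E):
= (z XOR y)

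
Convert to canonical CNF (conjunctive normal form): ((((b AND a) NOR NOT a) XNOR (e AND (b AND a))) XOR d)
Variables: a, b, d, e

(a OR b OR NOT d OR e) AND (a OR b OR NOT d OR NOT e) AND (a OR NOT b OR NOT d OR e) AND (a OR NOT b OR NOT d OR NOT e) AND (NOT a OR b OR d OR e) AND (NOT a OR b OR d OR NOT e) AND (NOT a OR NOT b OR d OR NOT e) AND (NOT a OR NOT b OR NOT d OR e)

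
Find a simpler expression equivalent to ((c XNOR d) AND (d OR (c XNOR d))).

By absorption (E AND (E OR v) = E):
= (c XNOR d)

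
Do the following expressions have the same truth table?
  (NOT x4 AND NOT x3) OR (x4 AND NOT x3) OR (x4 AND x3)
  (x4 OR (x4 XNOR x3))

Yes, they are equivalent — the two output columns agree on all 4 assignments:
x4 | x3 | Expression 1 | Expression 2
-------------------------------------
0 | 0 | 1 | 1
0 | 1 | 0 | 0
1 | 0 | 1 | 1
1 | 1 | 1 | 1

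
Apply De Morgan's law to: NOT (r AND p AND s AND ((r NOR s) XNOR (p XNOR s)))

NOT r OR NOT p OR NOT s OR NOT ((r NOR s) XNOR (p XNOR s))
De Morgan's: NOT(AND of terms) = OR of negations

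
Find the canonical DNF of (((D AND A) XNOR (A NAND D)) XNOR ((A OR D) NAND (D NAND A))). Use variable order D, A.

(NOT D AND A) OR (D AND NOT A)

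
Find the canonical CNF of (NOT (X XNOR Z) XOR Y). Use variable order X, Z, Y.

(X OR Z OR Y) AND (X OR NOT Z OR NOT Y) AND (NOT X OR Z OR NOT Y) AND (NOT X OR NOT Z OR Y)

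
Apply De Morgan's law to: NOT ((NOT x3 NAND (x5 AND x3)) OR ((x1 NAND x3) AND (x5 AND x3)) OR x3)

NOT (NOT x3 NAND (x5 AND x3)) AND NOT ((x1 NAND x3) AND (x5 AND x3)) AND NOT x3
De Morgan's: NOT(OR of terms) = AND of negations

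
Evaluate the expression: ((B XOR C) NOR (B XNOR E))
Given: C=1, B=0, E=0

Substituting: ((0 XOR 1) NOR (0 XNOR 0))
= 0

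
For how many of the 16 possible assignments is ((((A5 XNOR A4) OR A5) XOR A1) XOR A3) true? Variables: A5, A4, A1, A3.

Satisfying assignments: (0,0,0,0), (0,0,1,1), (0,1,0,1), (0,1,1,0), (1,0,0,0), (1,0,1,1), (1,1,0,0), (1,1,1,1)
Count: 8 out of 16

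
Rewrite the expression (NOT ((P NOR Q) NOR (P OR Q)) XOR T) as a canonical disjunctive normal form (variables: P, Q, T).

(NOT P AND NOT Q AND NOT T) OR (NOT P AND Q AND NOT T) OR (P AND NOT Q AND NOT T) OR (P AND Q AND NOT T)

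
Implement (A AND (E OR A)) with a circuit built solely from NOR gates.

((A NOR A) NOR (((E NOR A) NOR (E NOR A)) NOR ((E NOR A) NOR (E NOR A))))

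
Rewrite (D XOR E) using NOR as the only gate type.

((((D NOR E) NOR (D NOR E)) NOR ((D NOR E) NOR (D NOR E))) NOR ((((D NOR D) NOR (E NOR E)) NOR ((D NOR D) NOR (E NOR E))) NOR (((D NOR D) NOR (E NOR E)) NOR ((D NOR D) NOR (E NOR E)))))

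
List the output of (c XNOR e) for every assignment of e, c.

e | c | Output
--------------
0 | 0 | 1
0 | 1 | 0
1 | 0 | 0
1 | 1 | 1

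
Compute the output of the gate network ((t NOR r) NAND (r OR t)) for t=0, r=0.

Substituting: ((0 NOR 0) NAND (0 OR 0))
= 1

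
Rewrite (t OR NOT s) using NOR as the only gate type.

((t NOR (s NOR s)) NOR (t NOR (s NOR s)))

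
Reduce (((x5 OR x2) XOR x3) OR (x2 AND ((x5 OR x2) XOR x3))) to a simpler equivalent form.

By absorption (E OR (E AND v) = E):
= ((x5 OR x2) XOR x3)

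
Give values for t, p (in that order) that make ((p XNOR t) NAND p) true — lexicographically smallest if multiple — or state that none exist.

t=0, p=0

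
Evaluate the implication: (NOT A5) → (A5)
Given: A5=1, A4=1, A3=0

Antecedent (NOT A5) = 0; consequent (A5) = 1.
0 → 1 = 1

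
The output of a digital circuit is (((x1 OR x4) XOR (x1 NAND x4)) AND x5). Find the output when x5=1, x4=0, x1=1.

Substituting: (((1 OR 0) XOR (1 NAND 0)) AND 1)
= 0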